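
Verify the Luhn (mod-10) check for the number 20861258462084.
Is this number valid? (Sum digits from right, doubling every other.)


Luhn sum = 59
59 mod 10 = 9

Invalid (Luhn sum mod 10 = 9)


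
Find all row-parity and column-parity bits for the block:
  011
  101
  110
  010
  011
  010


Row parities: 000101
Column parities: 011

Row P: 000101, Col P: 011, Corner: 0


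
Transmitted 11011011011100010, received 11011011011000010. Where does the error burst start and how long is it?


XOR: 00000000000100000

Burst at position 11, length 1


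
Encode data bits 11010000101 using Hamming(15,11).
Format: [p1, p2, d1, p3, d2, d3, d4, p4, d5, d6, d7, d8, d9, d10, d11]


Parity bits: p1=1, p2=1, p3=0, p4=0

111010100000101


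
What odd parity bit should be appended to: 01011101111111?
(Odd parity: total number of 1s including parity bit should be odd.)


Number of 1s in data: 11
Parity bit: 0

0


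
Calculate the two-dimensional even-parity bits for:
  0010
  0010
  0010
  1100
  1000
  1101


Row parities: 111011
Column parities: 1011

Row P: 111011, Col P: 1011, Corner: 1


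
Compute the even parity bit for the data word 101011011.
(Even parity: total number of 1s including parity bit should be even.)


Number of 1s in data: 6
Parity bit: 0

0


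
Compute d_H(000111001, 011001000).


XOR: 011110001
Count of 1s: 5

5


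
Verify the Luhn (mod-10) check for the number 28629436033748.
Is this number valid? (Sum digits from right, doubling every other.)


Luhn sum = 74
74 mod 10 = 4

Invalid (Luhn sum mod 10 = 4)


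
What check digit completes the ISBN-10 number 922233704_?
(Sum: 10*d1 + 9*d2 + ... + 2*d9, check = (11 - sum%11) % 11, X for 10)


Weighted sum: 207
207 mod 11 = 9

Check digit: 2


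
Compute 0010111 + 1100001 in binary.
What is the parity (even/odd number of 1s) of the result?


0010111 = 23
1100001 = 97
Sum = 120 = 1111000
1s count = 4

even parity (4 ones in 1111000)


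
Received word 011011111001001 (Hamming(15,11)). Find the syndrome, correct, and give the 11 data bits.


Syndrome = 7: error at position 7

Data: 11101001001 (corrected bit 7)


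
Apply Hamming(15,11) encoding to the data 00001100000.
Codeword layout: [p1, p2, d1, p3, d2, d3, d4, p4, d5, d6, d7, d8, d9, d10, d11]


Parity bits: p1=1, p2=1, p3=0, p4=0

110000001100000


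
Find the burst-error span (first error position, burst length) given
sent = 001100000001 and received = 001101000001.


XOR: 000001000000

Burst at position 5, length 1


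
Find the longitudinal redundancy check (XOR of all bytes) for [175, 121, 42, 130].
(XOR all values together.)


XOR chain: 175 ^ 121 ^ 42 ^ 130 = 126

126


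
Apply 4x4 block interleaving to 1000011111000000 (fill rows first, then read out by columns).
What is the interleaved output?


Matrix:
  1000
  0111
  1100
  0000
Read columns: 1010011001000100

1010011001000100


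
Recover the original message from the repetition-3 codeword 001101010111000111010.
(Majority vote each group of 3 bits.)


Groups: 001, 101, 010, 111, 000, 111, 010
Majority votes: 0101010

0101010


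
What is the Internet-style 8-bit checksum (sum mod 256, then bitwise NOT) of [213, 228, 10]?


Sum = 451 mod 256 = 195
Complement = 60

60


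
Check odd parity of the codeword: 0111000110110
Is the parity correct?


Number of 1s: 7

Yes, parity is correct (7 ones)


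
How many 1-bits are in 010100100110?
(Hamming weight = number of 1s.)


Counting 1s in 010100100110

5


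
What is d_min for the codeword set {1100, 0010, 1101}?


Comparing all pairs, minimum distance: 1
Can detect 0 errors, correct 0 errors

1


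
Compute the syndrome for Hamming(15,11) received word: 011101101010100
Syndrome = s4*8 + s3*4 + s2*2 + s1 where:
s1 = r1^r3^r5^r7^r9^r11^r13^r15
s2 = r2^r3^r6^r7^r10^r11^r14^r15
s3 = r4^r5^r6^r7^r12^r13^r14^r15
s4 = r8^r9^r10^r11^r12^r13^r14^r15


s1=1, s2=1, s3=0, s4=1

Syndrome = 11 (error at position 11)


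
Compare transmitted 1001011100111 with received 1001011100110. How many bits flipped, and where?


XOR: 0000000000001

1 error(s) at position(s): 12


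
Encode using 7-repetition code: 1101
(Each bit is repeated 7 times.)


Each bit -> 7 copies

1111111111111100000001111111


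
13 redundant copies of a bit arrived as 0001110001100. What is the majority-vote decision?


Ones: 5 out of 13
Threshold: 7

0 (5/13 voted 1)


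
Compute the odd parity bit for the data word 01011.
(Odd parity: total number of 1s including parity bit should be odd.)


Number of 1s in data: 3
Parity bit: 0

0


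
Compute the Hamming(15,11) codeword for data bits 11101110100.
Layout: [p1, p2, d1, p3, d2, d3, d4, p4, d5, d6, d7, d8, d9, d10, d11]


Parity bits: p1=1, p2=0, p3=1, p4=0

101111001110100


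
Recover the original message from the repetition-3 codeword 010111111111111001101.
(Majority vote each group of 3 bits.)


Groups: 010, 111, 111, 111, 111, 001, 101
Majority votes: 0111101

0111101


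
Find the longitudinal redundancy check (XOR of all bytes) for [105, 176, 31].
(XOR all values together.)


XOR chain: 105 ^ 176 ^ 31 = 198

198


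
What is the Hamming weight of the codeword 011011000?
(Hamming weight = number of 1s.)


Counting 1s in 011011000

4


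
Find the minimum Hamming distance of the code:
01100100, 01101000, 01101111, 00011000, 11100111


Comparing all pairs, minimum distance: 2
Can detect 1 errors, correct 0 errors

2


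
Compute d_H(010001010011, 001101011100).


XOR: 011100001111
Count of 1s: 7

7


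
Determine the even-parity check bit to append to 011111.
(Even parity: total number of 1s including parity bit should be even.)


Number of 1s in data: 5
Parity bit: 1

1


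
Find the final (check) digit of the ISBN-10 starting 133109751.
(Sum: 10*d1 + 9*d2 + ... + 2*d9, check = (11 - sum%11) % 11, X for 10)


Weighted sum: 158
158 mod 11 = 4

Check digit: 7


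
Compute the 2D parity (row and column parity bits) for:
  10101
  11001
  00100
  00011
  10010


Row parities: 11100
Column parities: 11001

Row P: 11100, Col P: 11001, Corner: 1


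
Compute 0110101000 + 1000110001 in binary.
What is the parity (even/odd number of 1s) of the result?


0110101000 = 424
1000110001 = 561
Sum = 985 = 1111011001
1s count = 7

odd parity (7 ones in 1111011001)


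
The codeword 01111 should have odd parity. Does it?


Number of 1s: 4

No, parity error (4 ones)


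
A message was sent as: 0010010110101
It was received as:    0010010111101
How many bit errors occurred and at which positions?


XOR: 0000000001000

1 error(s) at position(s): 9


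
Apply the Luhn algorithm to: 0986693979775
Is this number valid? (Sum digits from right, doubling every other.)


Luhn sum = 80
80 mod 10 = 0

Valid (Luhn sum mod 10 = 0)


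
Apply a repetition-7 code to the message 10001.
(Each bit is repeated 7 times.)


Each bit -> 7 copies

11111110000000000000000000001111111


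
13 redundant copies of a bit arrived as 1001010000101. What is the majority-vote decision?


Ones: 5 out of 13
Threshold: 7

0 (5/13 voted 1)


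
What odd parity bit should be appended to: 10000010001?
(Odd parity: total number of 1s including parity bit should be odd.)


Number of 1s in data: 3
Parity bit: 0

0


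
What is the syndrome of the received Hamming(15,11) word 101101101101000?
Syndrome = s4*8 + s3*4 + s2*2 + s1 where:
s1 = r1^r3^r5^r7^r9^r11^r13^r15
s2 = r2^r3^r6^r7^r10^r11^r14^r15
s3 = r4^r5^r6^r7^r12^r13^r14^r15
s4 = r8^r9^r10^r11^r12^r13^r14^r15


s1=0, s2=0, s3=0, s4=1

Syndrome = 8 (error at position 8)


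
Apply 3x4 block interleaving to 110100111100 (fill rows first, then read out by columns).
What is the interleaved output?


Matrix:
  1101
  0011
  1100
Read columns: 101101010110

101101010110


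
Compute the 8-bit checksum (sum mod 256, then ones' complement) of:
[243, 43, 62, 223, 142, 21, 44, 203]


Sum = 981 mod 256 = 213
Complement = 42

42


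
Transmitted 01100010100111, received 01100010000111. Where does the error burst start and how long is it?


XOR: 00000000100000

Burst at position 8, length 1


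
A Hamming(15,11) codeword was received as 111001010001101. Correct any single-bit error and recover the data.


Syndrome = 0: no error detected

Data: 10100001101 (no errors)


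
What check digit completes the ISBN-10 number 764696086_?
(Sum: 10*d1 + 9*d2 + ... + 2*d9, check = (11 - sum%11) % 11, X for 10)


Weighted sum: 318
318 mod 11 = 10

Check digit: 1


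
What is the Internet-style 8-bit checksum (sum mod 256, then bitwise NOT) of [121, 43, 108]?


Sum = 272 mod 256 = 16
Complement = 239

239


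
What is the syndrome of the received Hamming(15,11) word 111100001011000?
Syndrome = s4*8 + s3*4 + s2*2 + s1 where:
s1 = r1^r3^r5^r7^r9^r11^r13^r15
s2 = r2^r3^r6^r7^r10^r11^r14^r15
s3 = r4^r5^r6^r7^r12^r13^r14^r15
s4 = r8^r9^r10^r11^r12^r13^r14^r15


s1=0, s2=1, s3=0, s4=1

Syndrome = 10 (error at position 10)


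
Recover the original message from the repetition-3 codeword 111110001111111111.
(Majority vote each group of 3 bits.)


Groups: 111, 110, 001, 111, 111, 111
Majority votes: 110111

110111


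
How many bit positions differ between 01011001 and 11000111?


XOR: 10011110
Count of 1s: 5

5


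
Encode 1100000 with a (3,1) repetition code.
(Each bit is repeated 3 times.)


Each bit -> 3 copies

111111000000000000000


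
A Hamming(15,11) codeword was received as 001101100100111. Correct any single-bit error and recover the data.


Syndrome = 0: no error detected

Data: 10110100111 (no errors)


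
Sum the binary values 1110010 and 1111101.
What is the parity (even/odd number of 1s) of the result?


1110010 = 114
1111101 = 125
Sum = 239 = 11101111
1s count = 7

odd parity (7 ones in 11101111)


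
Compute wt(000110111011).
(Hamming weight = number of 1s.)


Counting 1s in 000110111011

7


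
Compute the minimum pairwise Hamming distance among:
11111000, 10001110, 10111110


Comparing all pairs, minimum distance: 2
Can detect 1 errors, correct 0 errors

2


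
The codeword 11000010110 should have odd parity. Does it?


Number of 1s: 5

Yes, parity is correct (5 ones)


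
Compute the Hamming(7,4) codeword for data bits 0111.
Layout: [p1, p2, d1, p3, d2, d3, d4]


Parity bits: p1=0, p2=0, p3=1

0001111


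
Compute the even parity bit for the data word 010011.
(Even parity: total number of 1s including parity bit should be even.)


Number of 1s in data: 3
Parity bit: 1

1


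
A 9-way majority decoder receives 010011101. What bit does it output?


Ones: 5 out of 9
Threshold: 5

1 (5/9 voted 1)


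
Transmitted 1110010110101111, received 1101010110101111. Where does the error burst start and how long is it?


XOR: 0011000000000000

Burst at position 2, length 2


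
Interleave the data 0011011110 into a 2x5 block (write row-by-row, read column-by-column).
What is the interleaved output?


Matrix:
  00110
  11110
Read columns: 0101111100

0101111100


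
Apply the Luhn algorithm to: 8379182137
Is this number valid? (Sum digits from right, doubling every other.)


Luhn sum = 52
52 mod 10 = 2

Invalid (Luhn sum mod 10 = 2)


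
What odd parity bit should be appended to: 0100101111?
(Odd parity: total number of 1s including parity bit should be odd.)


Number of 1s in data: 6
Parity bit: 1

1


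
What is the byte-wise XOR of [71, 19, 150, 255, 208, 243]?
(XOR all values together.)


XOR chain: 71 ^ 19 ^ 150 ^ 255 ^ 208 ^ 243 = 30

30


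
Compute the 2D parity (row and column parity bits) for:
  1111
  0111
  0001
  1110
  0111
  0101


Row parities: 011110
Column parities: 0101

Row P: 011110, Col P: 0101, Corner: 0


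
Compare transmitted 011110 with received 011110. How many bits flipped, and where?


XOR: 000000

0 errors (received matches sent)


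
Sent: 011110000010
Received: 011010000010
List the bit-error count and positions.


XOR: 000100000000

1 error(s) at position(s): 3


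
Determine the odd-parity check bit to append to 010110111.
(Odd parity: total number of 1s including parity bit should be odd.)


Number of 1s in data: 6
Parity bit: 1

1


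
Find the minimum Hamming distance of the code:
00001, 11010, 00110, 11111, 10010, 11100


Comparing all pairs, minimum distance: 1
Can detect 0 errors, correct 0 errors

1


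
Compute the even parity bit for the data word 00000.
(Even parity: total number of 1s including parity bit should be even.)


Number of 1s in data: 0
Parity bit: 0

0


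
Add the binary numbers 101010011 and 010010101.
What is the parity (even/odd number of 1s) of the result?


101010011 = 339
010010101 = 149
Sum = 488 = 111101000
1s count = 5

odd parity (5 ones in 111101000)


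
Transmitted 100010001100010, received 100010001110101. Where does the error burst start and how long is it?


XOR: 000000000010111

Burst at position 10, length 5


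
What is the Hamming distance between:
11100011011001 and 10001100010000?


XOR: 01101111001001
Count of 1s: 8

8


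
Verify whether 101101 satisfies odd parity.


Number of 1s: 4

No, parity error (4 ones)


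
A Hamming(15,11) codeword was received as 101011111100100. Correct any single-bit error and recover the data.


Syndrome = 0: no error detected

Data: 11111100100 (no errors)


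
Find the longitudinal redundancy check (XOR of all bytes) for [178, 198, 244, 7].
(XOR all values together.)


XOR chain: 178 ^ 198 ^ 244 ^ 7 = 135

135


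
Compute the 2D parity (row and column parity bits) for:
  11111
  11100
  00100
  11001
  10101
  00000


Row parities: 111110
Column parities: 01011

Row P: 111110, Col P: 01011, Corner: 1


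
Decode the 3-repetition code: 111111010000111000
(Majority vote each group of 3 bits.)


Groups: 111, 111, 010, 000, 111, 000
Majority votes: 110010

110010


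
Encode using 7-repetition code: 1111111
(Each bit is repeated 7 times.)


Each bit -> 7 copies

1111111111111111111111111111111111111111111111111


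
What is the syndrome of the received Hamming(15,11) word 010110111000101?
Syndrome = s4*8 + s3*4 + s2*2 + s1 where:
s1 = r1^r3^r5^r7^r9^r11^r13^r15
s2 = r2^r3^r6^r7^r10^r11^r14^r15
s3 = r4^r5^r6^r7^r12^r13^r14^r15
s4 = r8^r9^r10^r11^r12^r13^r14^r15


s1=1, s2=1, s3=1, s4=0

Syndrome = 7 (error at position 7)


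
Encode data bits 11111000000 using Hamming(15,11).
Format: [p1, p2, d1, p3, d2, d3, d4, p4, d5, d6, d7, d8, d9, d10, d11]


Parity bits: p1=0, p2=1, p3=1, p4=1

011111111000000


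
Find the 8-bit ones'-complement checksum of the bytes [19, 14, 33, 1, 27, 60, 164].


Sum = 318 mod 256 = 62
Complement = 193

193


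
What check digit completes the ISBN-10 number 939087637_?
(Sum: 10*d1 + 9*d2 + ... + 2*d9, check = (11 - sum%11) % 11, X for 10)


Weighted sum: 319
319 mod 11 = 0

Check digit: 0


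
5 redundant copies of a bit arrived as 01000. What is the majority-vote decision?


Ones: 1 out of 5
Threshold: 3

0 (1/5 voted 1)


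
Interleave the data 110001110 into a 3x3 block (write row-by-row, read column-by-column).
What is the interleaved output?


Matrix:
  110
  001
  110
Read columns: 101101010

101101010


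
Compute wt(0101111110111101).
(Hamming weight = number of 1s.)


Counting 1s in 0101111110111101

12


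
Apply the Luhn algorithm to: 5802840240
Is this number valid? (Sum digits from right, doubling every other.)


Luhn sum = 32
32 mod 10 = 2

Invalid (Luhn sum mod 10 = 2)


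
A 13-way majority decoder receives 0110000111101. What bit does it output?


Ones: 7 out of 13
Threshold: 7

1 (7/13 voted 1)


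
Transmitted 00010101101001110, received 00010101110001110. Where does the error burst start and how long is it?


XOR: 00000000011000000

Burst at position 9, length 2


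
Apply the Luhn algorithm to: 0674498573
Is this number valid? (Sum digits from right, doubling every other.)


Luhn sum = 52
52 mod 10 = 2

Invalid (Luhn sum mod 10 = 2)


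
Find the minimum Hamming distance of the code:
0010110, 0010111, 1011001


Comparing all pairs, minimum distance: 1
Can detect 0 errors, correct 0 errors

1


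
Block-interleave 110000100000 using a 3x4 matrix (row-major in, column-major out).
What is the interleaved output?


Matrix:
  1100
  0010
  0000
Read columns: 100100010000

100100010000


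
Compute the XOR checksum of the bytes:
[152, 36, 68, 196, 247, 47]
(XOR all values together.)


XOR chain: 152 ^ 36 ^ 68 ^ 196 ^ 247 ^ 47 = 228

228


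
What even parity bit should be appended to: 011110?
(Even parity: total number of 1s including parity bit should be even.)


Number of 1s in data: 4
Parity bit: 0

0


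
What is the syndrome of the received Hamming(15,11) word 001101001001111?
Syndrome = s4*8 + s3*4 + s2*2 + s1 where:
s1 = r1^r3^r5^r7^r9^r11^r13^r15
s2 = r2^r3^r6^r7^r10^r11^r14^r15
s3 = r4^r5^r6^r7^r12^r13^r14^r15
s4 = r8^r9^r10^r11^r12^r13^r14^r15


s1=0, s2=0, s3=0, s4=1

Syndrome = 8 (error at position 8)


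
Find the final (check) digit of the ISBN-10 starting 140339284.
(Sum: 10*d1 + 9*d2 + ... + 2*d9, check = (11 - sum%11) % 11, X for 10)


Weighted sum: 170
170 mod 11 = 5

Check digit: 6


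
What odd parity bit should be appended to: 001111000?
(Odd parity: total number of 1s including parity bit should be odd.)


Number of 1s in data: 4
Parity bit: 1

1


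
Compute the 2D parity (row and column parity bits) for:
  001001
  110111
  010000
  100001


Row parities: 0110
Column parities: 001111

Row P: 0110, Col P: 001111, Corner: 0


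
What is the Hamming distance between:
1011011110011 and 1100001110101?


XOR: 0111010000110
Count of 1s: 6

6


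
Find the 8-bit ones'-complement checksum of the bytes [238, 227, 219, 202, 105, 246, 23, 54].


Sum = 1314 mod 256 = 34
Complement = 221

221


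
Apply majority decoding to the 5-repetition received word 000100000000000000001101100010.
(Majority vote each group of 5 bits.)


Groups: 00010, 00000, 00000, 00000, 11011, 00010
Majority votes: 000010

000010


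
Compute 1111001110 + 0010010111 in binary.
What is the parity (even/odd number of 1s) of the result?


1111001110 = 974
0010010111 = 151
Sum = 1125 = 10001100101
1s count = 5

odd parity (5 ones in 10001100101)


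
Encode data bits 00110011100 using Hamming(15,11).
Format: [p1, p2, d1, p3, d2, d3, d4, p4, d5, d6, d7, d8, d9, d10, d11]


Parity bits: p1=1, p2=1, p3=0, p4=1

110001110011100


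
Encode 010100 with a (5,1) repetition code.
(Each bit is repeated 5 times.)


Each bit -> 5 copies

000001111100000111110000000000


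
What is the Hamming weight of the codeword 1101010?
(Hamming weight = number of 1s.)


Counting 1s in 1101010

4


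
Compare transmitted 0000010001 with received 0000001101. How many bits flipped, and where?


XOR: 0000011100

3 error(s) at position(s): 5, 6, 7


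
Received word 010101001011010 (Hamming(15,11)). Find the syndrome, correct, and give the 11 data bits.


Syndrome = 0: no error detected

Data: 00101011010 (no errors)


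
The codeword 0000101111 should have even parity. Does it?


Number of 1s: 5

No, parity error (5 ones)


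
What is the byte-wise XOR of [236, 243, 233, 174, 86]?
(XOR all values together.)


XOR chain: 236 ^ 243 ^ 233 ^ 174 ^ 86 = 14

14


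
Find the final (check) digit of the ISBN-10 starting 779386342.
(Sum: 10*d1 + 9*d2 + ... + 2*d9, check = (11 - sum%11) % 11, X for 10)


Weighted sum: 332
332 mod 11 = 2

Check digit: 9


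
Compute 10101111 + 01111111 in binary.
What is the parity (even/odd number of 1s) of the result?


10101111 = 175
01111111 = 127
Sum = 302 = 100101110
1s count = 5

odd parity (5 ones in 100101110)


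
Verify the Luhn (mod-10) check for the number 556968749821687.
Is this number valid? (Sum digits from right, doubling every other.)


Luhn sum = 89
89 mod 10 = 9

Invalid (Luhn sum mod 10 = 9)


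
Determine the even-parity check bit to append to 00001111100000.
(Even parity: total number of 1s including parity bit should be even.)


Number of 1s in data: 5
Parity bit: 1

1


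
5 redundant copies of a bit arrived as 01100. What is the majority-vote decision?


Ones: 2 out of 5
Threshold: 3

0 (2/5 voted 1)


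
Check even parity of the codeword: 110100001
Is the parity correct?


Number of 1s: 4

Yes, parity is correct (4 ones)


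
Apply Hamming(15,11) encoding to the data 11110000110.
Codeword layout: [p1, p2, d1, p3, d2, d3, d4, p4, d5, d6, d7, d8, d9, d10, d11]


Parity bits: p1=0, p2=0, p3=1, p4=0

001111100000110


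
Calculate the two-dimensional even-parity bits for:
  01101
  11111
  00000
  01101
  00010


Row parities: 11011
Column parities: 11101

Row P: 11011, Col P: 11101, Corner: 0


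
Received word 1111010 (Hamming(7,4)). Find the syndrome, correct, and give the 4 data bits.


Syndrome = 2: error at position 2

Data: 1010 (corrected bit 2)


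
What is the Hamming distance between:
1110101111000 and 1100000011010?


XOR: 0010101100010
Count of 1s: 5

5


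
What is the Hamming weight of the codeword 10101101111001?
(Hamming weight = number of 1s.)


Counting 1s in 10101101111001

9


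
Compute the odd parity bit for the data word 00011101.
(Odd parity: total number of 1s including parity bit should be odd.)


Number of 1s in data: 4
Parity bit: 1

1


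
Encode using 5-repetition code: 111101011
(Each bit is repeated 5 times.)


Each bit -> 5 copies

111111111111111111110000011111000001111111111


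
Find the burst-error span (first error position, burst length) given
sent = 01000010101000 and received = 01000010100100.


XOR: 00000000001100

Burst at position 10, length 2


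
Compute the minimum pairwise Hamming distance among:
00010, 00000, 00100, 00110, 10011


Comparing all pairs, minimum distance: 1
Can detect 0 errors, correct 0 errors

1


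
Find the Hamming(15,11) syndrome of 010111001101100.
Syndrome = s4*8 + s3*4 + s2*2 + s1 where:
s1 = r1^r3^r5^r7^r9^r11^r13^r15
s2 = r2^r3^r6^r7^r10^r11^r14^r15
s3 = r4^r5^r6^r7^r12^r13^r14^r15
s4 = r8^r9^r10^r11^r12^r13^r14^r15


s1=1, s2=1, s3=1, s4=0

Syndrome = 7 (error at position 7)


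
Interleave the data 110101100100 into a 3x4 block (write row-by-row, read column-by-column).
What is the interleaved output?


Matrix:
  1101
  0110
  0100
Read columns: 100111010100

100111010100


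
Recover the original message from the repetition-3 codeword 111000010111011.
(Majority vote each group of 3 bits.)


Groups: 111, 000, 010, 111, 011
Majority votes: 10011

10011


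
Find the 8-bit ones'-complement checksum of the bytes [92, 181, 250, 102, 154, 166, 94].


Sum = 1039 mod 256 = 15
Complement = 240

240


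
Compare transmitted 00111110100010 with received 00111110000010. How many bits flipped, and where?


XOR: 00000000100000

1 error(s) at position(s): 8


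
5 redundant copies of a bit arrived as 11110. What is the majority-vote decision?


Ones: 4 out of 5
Threshold: 3

1 (4/5 voted 1)


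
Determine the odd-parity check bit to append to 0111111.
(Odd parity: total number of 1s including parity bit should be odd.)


Number of 1s in data: 6
Parity bit: 1

1


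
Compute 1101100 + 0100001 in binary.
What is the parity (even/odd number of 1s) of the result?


1101100 = 108
0100001 = 33
Sum = 141 = 10001101
1s count = 4

even parity (4 ones in 10001101)


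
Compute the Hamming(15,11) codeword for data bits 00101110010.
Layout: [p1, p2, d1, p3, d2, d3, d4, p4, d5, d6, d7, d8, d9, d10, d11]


Parity bits: p1=0, p2=0, p3=0, p4=0

000001001110010


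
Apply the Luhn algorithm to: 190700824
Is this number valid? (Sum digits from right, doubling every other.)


Luhn sum = 31
31 mod 10 = 1

Invalid (Luhn sum mod 10 = 1)


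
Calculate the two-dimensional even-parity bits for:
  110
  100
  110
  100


Row parities: 0101
Column parities: 000

Row P: 0101, Col P: 000, Corner: 0


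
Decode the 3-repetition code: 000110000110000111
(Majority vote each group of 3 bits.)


Groups: 000, 110, 000, 110, 000, 111
Majority votes: 010101

010101


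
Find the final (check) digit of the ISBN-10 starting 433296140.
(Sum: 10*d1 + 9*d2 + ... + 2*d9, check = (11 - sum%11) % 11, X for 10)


Weighted sum: 205
205 mod 11 = 7

Check digit: 4


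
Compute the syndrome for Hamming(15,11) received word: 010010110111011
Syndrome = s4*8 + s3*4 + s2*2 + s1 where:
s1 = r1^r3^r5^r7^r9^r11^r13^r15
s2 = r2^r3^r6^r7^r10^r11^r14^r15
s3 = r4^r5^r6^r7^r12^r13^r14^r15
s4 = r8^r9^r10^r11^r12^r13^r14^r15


s1=0, s2=0, s3=1, s4=0

Syndrome = 4 (error at position 4)


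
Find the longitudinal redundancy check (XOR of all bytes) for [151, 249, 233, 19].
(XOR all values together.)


XOR chain: 151 ^ 249 ^ 233 ^ 19 = 148

148


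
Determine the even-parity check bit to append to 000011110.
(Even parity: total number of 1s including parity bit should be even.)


Number of 1s in data: 4
Parity bit: 0

0


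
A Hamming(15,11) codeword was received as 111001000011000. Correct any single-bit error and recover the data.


Syndrome = 1: error at position 1

Data: 10100011000 (corrected bit 1)


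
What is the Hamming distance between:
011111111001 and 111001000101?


XOR: 100110111100
Count of 1s: 7

7


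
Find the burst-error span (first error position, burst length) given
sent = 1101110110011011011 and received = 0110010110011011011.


XOR: 1011100000000000000

Burst at position 0, length 5


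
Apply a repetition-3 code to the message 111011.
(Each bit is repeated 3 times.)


Each bit -> 3 copies

111111111000111111


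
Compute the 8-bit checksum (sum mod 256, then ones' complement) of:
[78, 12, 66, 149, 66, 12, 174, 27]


Sum = 584 mod 256 = 72
Complement = 183

183


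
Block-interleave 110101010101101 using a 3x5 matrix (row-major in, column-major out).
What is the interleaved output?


Matrix:
  11010
  10101
  01101
Read columns: 110101011100011

110101011100011


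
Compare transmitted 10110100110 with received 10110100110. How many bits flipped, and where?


XOR: 00000000000

0 errors (received matches sent)


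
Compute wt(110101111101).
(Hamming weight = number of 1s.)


Counting 1s in 110101111101

9


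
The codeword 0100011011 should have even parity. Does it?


Number of 1s: 5

No, parity error (5 ones)


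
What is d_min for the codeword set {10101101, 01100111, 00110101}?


Comparing all pairs, minimum distance: 3
Can detect 2 errors, correct 1 errors

3


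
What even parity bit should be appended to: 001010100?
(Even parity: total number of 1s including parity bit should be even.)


Number of 1s in data: 3
Parity bit: 1

1


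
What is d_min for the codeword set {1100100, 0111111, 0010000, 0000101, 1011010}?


Comparing all pairs, minimum distance: 3
Can detect 2 errors, correct 1 errors

3


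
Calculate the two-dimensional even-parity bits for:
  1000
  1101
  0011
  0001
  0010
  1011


Row parities: 110111
Column parities: 1110

Row P: 110111, Col P: 1110, Corner: 1


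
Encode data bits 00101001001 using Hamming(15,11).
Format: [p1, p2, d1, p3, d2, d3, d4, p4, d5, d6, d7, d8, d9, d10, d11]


Parity bits: p1=0, p2=0, p3=1, p4=1

000101011001001


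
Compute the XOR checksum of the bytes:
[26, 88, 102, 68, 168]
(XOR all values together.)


XOR chain: 26 ^ 88 ^ 102 ^ 68 ^ 168 = 200

200


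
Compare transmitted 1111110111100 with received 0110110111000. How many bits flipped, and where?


XOR: 1001000000100

3 error(s) at position(s): 0, 3, 10


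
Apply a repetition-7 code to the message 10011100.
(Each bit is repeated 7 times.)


Each bit -> 7 copies

11111110000000000000011111111111111111111100000000000000


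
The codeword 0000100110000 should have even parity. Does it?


Number of 1s: 3

No, parity error (3 ones)


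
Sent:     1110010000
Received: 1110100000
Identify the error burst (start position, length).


XOR: 0000110000

Burst at position 4, length 2


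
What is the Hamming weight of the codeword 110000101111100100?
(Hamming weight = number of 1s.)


Counting 1s in 110000101111100100

9


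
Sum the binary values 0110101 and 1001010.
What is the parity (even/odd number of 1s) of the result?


0110101 = 53
1001010 = 74
Sum = 127 = 1111111
1s count = 7

odd parity (7 ones in 1111111)


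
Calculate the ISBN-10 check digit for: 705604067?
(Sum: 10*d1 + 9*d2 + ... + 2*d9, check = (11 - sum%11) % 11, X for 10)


Weighted sum: 204
204 mod 11 = 6

Check digit: 5


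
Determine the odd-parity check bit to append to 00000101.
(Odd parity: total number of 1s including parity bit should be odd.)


Number of 1s in data: 2
Parity bit: 1

1


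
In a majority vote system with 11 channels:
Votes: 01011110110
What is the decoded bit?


Ones: 7 out of 11
Threshold: 6

1 (7/11 voted 1)


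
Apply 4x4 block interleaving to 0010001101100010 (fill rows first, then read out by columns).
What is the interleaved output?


Matrix:
  0010
  0011
  0110
  0010
Read columns: 0000001011110100

0000001011110100


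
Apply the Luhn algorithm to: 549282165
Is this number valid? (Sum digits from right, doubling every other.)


Luhn sum = 47
47 mod 10 = 7

Invalid (Luhn sum mod 10 = 7)


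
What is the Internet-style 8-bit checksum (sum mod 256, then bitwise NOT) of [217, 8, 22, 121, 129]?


Sum = 497 mod 256 = 241
Complement = 14

14


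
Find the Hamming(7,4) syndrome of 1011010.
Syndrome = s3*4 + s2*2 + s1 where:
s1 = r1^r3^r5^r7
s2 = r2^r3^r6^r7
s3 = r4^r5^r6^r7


s1=0, s2=0, s3=0

Syndrome = 0 (no error)


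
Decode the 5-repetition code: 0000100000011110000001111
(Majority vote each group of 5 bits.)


Groups: 00001, 00000, 01111, 00000, 01111
Majority votes: 00101

00101


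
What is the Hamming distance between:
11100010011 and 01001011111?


XOR: 10101001100
Count of 1s: 5

5


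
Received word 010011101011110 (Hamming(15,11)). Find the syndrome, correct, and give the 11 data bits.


Syndrome = 11: error at position 11

Data: 01111001110 (corrected bit 11)


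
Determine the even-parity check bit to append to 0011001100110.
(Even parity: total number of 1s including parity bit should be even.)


Number of 1s in data: 6
Parity bit: 0

0


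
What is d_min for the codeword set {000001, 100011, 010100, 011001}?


Comparing all pairs, minimum distance: 2
Can detect 1 errors, correct 0 errors

2


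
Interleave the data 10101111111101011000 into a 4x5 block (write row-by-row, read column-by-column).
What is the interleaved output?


Matrix:
  10101
  11111
  11010
  11000
Read columns: 11110111110001101100

11110111110001101100


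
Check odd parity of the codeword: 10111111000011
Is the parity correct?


Number of 1s: 9

Yes, parity is correct (9 ones)


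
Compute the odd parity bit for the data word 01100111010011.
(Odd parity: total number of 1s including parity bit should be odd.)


Number of 1s in data: 8
Parity bit: 1

1


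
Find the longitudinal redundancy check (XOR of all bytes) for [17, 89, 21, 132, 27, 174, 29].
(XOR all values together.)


XOR chain: 17 ^ 89 ^ 21 ^ 132 ^ 27 ^ 174 ^ 29 = 113

113


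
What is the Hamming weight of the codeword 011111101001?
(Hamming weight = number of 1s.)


Counting 1s in 011111101001

8


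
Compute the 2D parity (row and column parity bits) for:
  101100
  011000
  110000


Row parities: 100
Column parities: 000100

Row P: 100, Col P: 000100, Corner: 1


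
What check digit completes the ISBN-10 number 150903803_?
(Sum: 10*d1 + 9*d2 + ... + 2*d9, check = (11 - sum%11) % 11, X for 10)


Weighted sum: 171
171 mod 11 = 6

Check digit: 5


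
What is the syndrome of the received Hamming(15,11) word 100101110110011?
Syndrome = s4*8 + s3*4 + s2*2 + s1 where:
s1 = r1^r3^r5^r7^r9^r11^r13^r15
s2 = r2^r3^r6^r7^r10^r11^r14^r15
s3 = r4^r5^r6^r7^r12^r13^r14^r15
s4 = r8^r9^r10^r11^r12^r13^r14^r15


s1=0, s2=0, s3=1, s4=1

Syndrome = 12 (error at position 12)


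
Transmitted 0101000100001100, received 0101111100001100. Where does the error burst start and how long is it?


XOR: 0000111000000000

Burst at position 4, length 3


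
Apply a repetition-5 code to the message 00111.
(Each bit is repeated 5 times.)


Each bit -> 5 copies

0000000000111111111111111


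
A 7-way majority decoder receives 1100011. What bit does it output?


Ones: 4 out of 7
Threshold: 4

1 (4/7 voted 1)


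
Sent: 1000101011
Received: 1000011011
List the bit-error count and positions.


XOR: 0000110000

2 error(s) at position(s): 4, 5


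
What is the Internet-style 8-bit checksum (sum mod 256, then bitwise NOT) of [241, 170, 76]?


Sum = 487 mod 256 = 231
Complement = 24

24


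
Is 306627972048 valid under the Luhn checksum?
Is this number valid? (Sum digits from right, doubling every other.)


Luhn sum = 62
62 mod 10 = 2

Invalid (Luhn sum mod 10 = 2)


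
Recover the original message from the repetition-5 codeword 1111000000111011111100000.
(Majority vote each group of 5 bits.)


Groups: 11110, 00000, 11101, 11111, 00000
Majority votes: 10110

10110


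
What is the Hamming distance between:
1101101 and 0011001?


XOR: 1110100
Count of 1s: 4

4


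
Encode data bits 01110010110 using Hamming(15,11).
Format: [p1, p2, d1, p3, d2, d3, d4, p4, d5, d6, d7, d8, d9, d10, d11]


Parity bits: p1=0, p2=0, p3=1, p4=1

000111110010110


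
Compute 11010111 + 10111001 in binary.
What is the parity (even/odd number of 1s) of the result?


11010111 = 215
10111001 = 185
Sum = 400 = 110010000
1s count = 3

odd parity (3 ones in 110010000)


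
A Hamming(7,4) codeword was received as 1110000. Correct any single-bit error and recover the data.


Syndrome = 0: no error detected

Data: 1000 (no errors)


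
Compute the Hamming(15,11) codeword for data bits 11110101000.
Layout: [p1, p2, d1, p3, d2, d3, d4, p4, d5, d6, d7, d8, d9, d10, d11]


Parity bits: p1=1, p2=0, p3=0, p4=0

101011100101000


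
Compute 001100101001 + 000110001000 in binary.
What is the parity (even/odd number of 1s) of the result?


001100101001 = 809
000110001000 = 392
Sum = 1201 = 10010110001
1s count = 5

odd parity (5 ones in 10010110001)


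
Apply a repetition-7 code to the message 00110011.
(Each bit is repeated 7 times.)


Each bit -> 7 copies

00000000000000111111111111110000000000000011111111111111


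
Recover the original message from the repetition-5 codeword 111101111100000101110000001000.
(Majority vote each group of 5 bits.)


Groups: 11110, 11111, 00000, 10111, 00000, 01000
Majority votes: 110100

110100


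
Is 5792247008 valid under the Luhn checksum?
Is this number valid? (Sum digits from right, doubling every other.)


Luhn sum = 40
40 mod 10 = 0

Valid (Luhn sum mod 10 = 0)


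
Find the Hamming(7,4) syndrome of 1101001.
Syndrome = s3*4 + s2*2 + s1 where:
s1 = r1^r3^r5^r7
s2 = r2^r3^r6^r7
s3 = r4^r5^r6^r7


s1=0, s2=0, s3=0

Syndrome = 0 (no error)


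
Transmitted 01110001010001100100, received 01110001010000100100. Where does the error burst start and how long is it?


XOR: 00000000000001000000

Burst at position 13, length 1


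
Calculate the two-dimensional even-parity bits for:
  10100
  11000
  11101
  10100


Row parities: 0000
Column parities: 00101

Row P: 0000, Col P: 00101, Corner: 0


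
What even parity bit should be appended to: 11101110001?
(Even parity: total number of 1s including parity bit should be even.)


Number of 1s in data: 7
Parity bit: 1

1


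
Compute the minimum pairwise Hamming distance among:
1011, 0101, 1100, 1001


Comparing all pairs, minimum distance: 1
Can detect 0 errors, correct 0 errors

1


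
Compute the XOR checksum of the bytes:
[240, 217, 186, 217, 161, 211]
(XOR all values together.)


XOR chain: 240 ^ 217 ^ 186 ^ 217 ^ 161 ^ 211 = 56

56


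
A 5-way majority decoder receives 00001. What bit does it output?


Ones: 1 out of 5
Threshold: 3

0 (1/5 voted 1)


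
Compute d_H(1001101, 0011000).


XOR: 1010101
Count of 1s: 4

4


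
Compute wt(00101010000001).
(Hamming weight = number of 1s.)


Counting 1s in 00101010000001

4


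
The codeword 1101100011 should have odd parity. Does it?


Number of 1s: 6

No, parity error (6 ones)


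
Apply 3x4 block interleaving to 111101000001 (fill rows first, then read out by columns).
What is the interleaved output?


Matrix:
  1111
  0100
  0001
Read columns: 100110100101

100110100101


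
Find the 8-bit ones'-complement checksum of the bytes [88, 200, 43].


Sum = 331 mod 256 = 75
Complement = 180

180


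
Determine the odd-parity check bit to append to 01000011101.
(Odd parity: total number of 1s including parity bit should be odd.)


Number of 1s in data: 5
Parity bit: 0

0


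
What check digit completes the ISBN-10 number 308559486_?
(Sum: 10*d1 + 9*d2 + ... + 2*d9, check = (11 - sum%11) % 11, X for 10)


Weighted sum: 256
256 mod 11 = 3

Check digit: 8


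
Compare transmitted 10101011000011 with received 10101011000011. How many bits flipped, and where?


XOR: 00000000000000

0 errors (received matches sent)


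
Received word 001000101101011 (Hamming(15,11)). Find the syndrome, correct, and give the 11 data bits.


Syndrome = 10: error at position 10

Data: 10011001011 (corrected bit 10)


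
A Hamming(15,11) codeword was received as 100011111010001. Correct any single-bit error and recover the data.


Syndrome = 0: no error detected

Data: 01111010001 (no errors)


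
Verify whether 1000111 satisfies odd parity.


Number of 1s: 4

No, parity error (4 ones)


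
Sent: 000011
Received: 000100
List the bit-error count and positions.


XOR: 000111

3 error(s) at position(s): 3, 4, 5


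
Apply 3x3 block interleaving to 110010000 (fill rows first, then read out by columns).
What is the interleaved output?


Matrix:
  110
  010
  000
Read columns: 100110000

100110000


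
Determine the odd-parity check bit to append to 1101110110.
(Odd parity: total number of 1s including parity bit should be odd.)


Number of 1s in data: 7
Parity bit: 0

0


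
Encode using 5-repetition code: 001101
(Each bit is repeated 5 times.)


Each bit -> 5 copies

000000000011111111110000011111


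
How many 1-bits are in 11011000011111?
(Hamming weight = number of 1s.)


Counting 1s in 11011000011111

9


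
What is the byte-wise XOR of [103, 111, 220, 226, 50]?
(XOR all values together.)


XOR chain: 103 ^ 111 ^ 220 ^ 226 ^ 50 = 4

4


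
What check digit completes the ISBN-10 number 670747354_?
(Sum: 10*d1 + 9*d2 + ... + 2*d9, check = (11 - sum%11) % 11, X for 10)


Weighted sum: 266
266 mod 11 = 2

Check digit: 9


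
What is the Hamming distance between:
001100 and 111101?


XOR: 110001
Count of 1s: 3

3


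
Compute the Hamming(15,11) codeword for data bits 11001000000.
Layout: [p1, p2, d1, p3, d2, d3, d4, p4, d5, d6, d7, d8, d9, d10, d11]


Parity bits: p1=1, p2=1, p3=1, p4=1

111110011000000


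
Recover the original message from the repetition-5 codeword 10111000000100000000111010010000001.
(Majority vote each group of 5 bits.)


Groups: 10111, 00000, 01000, 00000, 11101, 00100, 00001
Majority votes: 1000100

1000100
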